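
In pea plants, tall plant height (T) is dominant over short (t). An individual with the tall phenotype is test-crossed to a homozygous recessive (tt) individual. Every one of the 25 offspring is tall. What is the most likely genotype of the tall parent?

Test cross: ? × tt
All offspring are tall.
If the unknown parent were heterozygous (Tt), about half of 25 offspring would be short; none are. The unknown parent is most likely homozygous dominant (TT).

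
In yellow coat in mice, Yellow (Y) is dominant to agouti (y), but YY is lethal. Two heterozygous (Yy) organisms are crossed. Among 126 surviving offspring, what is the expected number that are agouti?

Cross: Yy × Yy
Punnett square offspring (before lethality): 1 YY, 2 Yy, 1 yy
The YY genotype is lethal (embryos die); surviving offspring: 2 Yy, 1 yy
agouti: 1 out of 3 → fraction 1/3
Expected count = 1/3 × 126 = 42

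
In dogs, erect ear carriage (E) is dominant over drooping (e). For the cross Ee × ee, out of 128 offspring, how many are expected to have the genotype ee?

Punnett square for Ee × ee:
Offspring genotypes: 2 Ee, 2 ee
Total offspring: 4
Count with target: 2
Probability: 2/4 = 1/2
Expected count = 1/2 × 128 = 64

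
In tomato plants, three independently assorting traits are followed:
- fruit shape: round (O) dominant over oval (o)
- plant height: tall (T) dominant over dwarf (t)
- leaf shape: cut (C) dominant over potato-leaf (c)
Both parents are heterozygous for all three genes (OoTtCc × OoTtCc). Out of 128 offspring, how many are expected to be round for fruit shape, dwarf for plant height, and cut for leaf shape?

Trihybrid cross: OoTtCc × OoTtCc
Each trait segregates independently with a 3:1 phenotypic ratio, so each gene contributes 3/4 (dominant) or 1/4 (recessive).
Target: round (fruit shape), dwarf (plant height), cut (leaf shape)
Probability = product of independent per-trait probabilities
= 3/4 × 1/4 × 3/4 = 9/64
Expected count = 9/64 × 128 = 18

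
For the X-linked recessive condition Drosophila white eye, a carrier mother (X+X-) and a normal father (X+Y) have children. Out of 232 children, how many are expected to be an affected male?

Cross: X+X- × X+Y
Offspring: 1 X+X+, 1 X+Y, 1 X+X-, 1 X-Y
Probability of an affected male: 1/4
Expected count = 1/4 × 232 = 58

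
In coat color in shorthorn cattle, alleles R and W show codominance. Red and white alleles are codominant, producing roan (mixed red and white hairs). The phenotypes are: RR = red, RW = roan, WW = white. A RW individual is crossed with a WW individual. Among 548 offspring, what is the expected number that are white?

Punnett square for RW × WW:
Offspring genotypes: 2 RW, 2 WW
Phenotype counts: 2 roan, 2 white
white: 2 out of 4 → fraction 1/2
Expected count = 1/2 × 548 = 274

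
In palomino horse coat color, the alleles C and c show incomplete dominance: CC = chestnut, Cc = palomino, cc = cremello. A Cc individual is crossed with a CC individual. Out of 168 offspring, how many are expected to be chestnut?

Punnett square for Cc × CC:
Offspring genotypes: 2 CC, 2 Cc
Phenotype counts: 2 chestnut, 2 palomino
chestnut: 2 out of 4 → fraction 1/2
Expected count = 1/2 × 168 = 84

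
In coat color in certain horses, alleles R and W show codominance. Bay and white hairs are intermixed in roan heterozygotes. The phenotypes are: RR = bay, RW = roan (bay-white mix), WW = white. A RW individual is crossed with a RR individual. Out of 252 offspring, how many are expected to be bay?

Punnett square for RW × RR:
Offspring genotypes: 2 RR, 2 RW
Phenotype counts: 2 bay, 2 roan (bay-white mix)
bay: 2 out of 4 → fraction 1/2
Expected count = 1/2 × 252 = 126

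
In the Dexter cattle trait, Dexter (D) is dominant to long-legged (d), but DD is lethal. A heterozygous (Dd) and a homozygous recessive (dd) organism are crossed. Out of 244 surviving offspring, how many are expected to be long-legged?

Cross: Dd × dd
Punnett square offspring (before lethality): 2 Dd, 2 dd
No DD offspring are produced in this cross.
long-legged: 2 out of 4 → fraction 1/2
Expected count = 1/2 × 244 = 122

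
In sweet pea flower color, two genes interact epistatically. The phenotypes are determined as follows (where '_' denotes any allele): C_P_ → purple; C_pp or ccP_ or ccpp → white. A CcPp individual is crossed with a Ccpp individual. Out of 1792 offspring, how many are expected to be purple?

Cross: CcPp × Ccpp — consider each gene separately:
C gene: Cc × Cc → 1 CC, 2 Cc, 1 cc → 3 C_ : 1 cc (out of 4)
P gene: Pp × pp → 2 Pp, 2 pp → 2 P_ : 2 pp (out of 4)
Genotype classes (out of 4 × 4 = 16): C_P_ = 3×2 = 6; C_pp = 3×2 = 6; ccP_ = 1×2 = 2; ccpp = 1×2 = 2
Apply the phenotype rules: C_P_ (6) → purple; C_pp (6) + ccP_ (2) + ccpp (2) → white
Phenotype counts (out of 16): 6 purple, 10 white
purple: 6 out of 16 → fraction 3/8
Expected count = 3/8 × 1792 = 672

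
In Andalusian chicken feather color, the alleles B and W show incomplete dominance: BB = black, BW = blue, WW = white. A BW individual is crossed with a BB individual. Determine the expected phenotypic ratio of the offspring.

Punnett square for BW × BB:
Offspring genotypes: 2 BB, 2 BW
Phenotype counts: 2 black, 2 blue
Ratio: 1 black : 1 blue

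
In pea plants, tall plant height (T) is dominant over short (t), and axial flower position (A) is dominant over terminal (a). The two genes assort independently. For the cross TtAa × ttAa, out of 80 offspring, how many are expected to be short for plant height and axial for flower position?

Dihybrid cross TtAa × ttAa — consider each gene separately:
plant height: Tt × tt → 2 Tt, 2 tt → 2 T_ : 2 tt (out of 4)
flower position: Aa × Aa → 1 AA, 2 Aa, 1 aa → 3 A_ : 1 aa (out of 4)
Looking for: short (tt) and axial (A_)
P(short) = 2/4, P(axial) = 3/4
P(both) = 2/4 × 3/4 = 6/16 = 3/8
Expected count = 3/8 × 80 = 30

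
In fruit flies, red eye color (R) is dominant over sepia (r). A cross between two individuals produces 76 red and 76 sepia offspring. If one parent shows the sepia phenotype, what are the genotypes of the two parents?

Observed offspring: 76 red, 76 sepia
The observed ratio simplifies to 1:1. One parent shows sepia, so its genotype must be rr. A 1:1 offspring split requires the other parent to be heterozygous (Rr).
Parent genotypes: rr × Rr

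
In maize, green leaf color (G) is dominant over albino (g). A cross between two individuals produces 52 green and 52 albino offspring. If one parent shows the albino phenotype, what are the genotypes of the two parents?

Observed offspring: 52 green, 52 albino
The observed ratio simplifies to 1:1. One parent shows albino, so its genotype must be gg. A 1:1 offspring split requires the other parent to be heterozygous (Gg).
Parent genotypes: gg × Gg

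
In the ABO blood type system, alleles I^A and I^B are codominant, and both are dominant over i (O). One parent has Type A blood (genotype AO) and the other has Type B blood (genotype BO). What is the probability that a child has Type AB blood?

Cross: AO × BO
Possible offspring genotypes: 1 AB, 1 AO, 1 BO, 1 OO
Blood type counts: 1 Type AB, 1 Type A, 1 Type B, 1 Type O
Probability of Type AB: 1/4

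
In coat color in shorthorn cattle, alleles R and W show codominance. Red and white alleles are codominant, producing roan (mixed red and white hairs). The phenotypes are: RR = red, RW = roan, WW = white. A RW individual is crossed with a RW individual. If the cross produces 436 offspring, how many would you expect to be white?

Punnett square for RW × RW:
Offspring genotypes: 1 RR, 2 RW, 1 WW
Phenotype counts: 1 red, 2 roan, 1 white
white: 1 out of 4 → fraction 1/4
Expected count = 1/4 × 436 = 109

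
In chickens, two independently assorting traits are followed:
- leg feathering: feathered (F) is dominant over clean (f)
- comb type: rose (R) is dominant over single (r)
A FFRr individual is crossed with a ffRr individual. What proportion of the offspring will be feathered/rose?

Dihybrid cross FFRr × ffRr — consider each gene separately:
leg feathering: FF × ff → 4 Ff → 4 F_ (out of 4)
comb type: Rr × Rr → 1 RR, 2 Rr, 1 rr → 3 R_ : 1 rr (out of 4)
Combine (counts out of 4 × 4 = 16): feathered/rose (F_R_) = 4×3 = 12; feathered/single (F_rr) = 4×1 = 4
Phenotype counts (out of 16): 12 feathered/rose, 4 feathered/single
feathered/rose: 12 out of 16
Probability: 12/16 = 3/4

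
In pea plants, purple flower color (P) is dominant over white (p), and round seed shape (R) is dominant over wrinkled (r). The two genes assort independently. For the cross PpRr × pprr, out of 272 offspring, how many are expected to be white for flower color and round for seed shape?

Dihybrid cross PpRr × pprr — consider each gene separately:
flower color: Pp × pp → 2 Pp, 2 pp → 2 P_ : 2 pp (out of 4)
seed shape: Rr × rr → 2 Rr, 2 rr → 2 R_ : 2 rr (out of 4)
Looking for: white (pp) and round (R_)
P(white) = 2/4, P(round) = 2/4
P(both) = 2/4 × 2/4 = 4/16 = 1/4
Expected count = 1/4 × 272 = 68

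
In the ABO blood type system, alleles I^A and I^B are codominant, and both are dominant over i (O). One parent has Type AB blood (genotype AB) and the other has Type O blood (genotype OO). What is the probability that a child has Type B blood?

Cross: AB × OO
Possible offspring genotypes: 2 AO, 2 BO
Blood type counts: 2 Type A, 2 Type B
Probability of Type B: 2/4 = 1/2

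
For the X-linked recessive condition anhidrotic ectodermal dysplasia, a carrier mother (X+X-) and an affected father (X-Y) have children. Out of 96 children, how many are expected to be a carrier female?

Cross: X+X- × X-Y
Offspring: 1 X+X-, 1 X+Y, 1 X-X-, 1 X-Y
Probability of a carrier female: 1/4
Expected count = 1/4 × 96 = 24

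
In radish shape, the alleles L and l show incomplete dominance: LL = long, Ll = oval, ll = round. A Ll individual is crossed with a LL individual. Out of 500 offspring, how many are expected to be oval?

Punnett square for Ll × LL:
Offspring genotypes: 2 LL, 2 Ll
Phenotype counts: 2 long, 2 oval
oval: 2 out of 4 → fraction 1/2
Expected count = 1/2 × 500 = 250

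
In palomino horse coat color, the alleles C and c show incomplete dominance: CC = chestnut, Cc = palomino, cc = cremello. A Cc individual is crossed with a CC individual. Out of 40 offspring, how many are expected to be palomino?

Punnett square for Cc × CC:
Offspring genotypes: 2 CC, 2 Cc
Phenotype counts: 2 chestnut, 2 palomino
palomino: 2 out of 4 → fraction 1/2
Expected count = 1/2 × 40 = 20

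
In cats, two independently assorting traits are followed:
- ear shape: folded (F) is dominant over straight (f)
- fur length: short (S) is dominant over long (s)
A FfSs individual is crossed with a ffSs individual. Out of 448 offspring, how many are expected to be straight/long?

Dihybrid cross FfSs × ffSs — consider each gene separately:
ear shape: Ff × ff → 2 Ff, 2 ff → 2 F_ : 2 ff (out of 4)
fur length: Ss × Ss → 1 SS, 2 Ss, 1 ss → 3 S_ : 1 ss (out of 4)
Combine (counts out of 4 × 4 = 16): folded/short (F_S_) = 2×3 = 6; folded/long (F_ss) = 2×1 = 2; straight/short (ffS_) = 2×3 = 6; straight/long (ffss) = 2×1 = 2
Phenotype counts (out of 16): 6 folded/short, 2 folded/long, 6 straight/short, 2 straight/long
straight/long: 2 out of 16 → fraction 1/8
Expected count = 1/8 × 448 = 56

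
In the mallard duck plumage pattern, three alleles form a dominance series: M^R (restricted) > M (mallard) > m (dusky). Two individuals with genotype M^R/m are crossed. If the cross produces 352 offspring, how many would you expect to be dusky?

Cross: M^R/m × M^R/m
Allele dominance: M^R > M > m
Offspring genotypes: 1 M^R/M^R, 2 M^R/m, 1 m/m
Phenotype counts: 3 restricted, 1 dusky
dusky: 1 out of 4 → fraction 1/4
Expected count = 1/4 × 352 = 88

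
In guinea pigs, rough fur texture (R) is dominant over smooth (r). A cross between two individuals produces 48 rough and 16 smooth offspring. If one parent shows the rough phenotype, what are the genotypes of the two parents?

Observed offspring: 48 rough, 16 smooth
The observed ratio simplifies to 3:1. Smooth (rr) offspring appear, so each parent must contribute one r allele. The parent stated to show rough carries R, so it is Rr. The other parent is then either Rr or rr: Rr × rr would give a 1:1 split, whereas Rr × Rr gives 3:1 — matching the data. So both parents are heterozygous (Rr × Rr).
Parent genotypes: Rr × Rr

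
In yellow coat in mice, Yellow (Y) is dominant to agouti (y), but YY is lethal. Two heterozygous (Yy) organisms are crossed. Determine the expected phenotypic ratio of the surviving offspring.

Cross: Yy × Yy
Punnett square offspring (before lethality): 1 YY, 2 Yy, 1 yy
The YY genotype is lethal (embryos die); surviving offspring: 2 Yy, 1 yy
Ratio: 2 yellow : 1 agouti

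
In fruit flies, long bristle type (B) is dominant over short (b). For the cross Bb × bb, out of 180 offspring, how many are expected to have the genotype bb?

Punnett square for Bb × bb:
Offspring genotypes: 2 Bb, 2 bb
Total offspring: 4
Count with target: 2
Probability: 2/4 = 1/2
Expected count = 1/2 × 180 = 90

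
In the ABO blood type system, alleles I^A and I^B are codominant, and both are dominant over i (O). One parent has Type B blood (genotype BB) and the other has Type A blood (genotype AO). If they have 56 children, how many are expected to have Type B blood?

Cross: BB × AO
Possible offspring genotypes: 2 AB, 2 BO
Blood type counts: 2 Type AB, 2 Type B
Probability of Type B: 2/4 = 1/2
Expected count = 1/2 × 56 = 28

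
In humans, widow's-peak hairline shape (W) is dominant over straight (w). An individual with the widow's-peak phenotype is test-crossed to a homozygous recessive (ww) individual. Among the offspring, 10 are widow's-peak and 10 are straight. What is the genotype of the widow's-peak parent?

Test cross: ? × ww
Offspring: 10 widow's-peak, 10 straight — approximately 1:1.
A 1:1 ratio in a test cross indicates the unknown parent is heterozygous (Ww).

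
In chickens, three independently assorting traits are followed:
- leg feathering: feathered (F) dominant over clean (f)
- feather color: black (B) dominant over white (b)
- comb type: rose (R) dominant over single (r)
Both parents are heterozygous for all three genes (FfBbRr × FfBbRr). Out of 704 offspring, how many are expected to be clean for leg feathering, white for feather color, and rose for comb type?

Trihybrid cross: FfBbRr × FfBbRr
Each trait segregates independently with a 3:1 phenotypic ratio, so each gene contributes 3/4 (dominant) or 1/4 (recessive).
Target: clean (leg feathering), white (feather color), rose (comb type)
Probability = product of independent per-trait probabilities
= 1/4 × 1/4 × 3/4 = 3/64
Expected count = 3/64 × 704 = 33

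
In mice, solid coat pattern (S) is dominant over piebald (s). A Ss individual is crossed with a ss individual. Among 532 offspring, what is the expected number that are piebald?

Punnett square for Ss × ss:
Offspring genotypes: 2 Ss, 2 ss
solid: 2, piebald: 2
piebald: 2 out of 4 → fraction 1/2
Expected count = 1/2 × 532 = 266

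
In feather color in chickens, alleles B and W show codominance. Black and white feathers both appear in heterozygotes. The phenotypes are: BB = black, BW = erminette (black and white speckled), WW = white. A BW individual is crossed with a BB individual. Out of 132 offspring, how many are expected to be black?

Punnett square for BW × BB:
Offspring genotypes: 2 BB, 2 BW
Phenotype counts: 2 black, 2 erminette (black and white speckled)
black: 2 out of 4 → fraction 1/2
Expected count = 1/2 × 132 = 66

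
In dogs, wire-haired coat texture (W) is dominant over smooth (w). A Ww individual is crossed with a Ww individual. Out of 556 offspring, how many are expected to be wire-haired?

Punnett square for Ww × Ww:
Offspring genotypes: 1 WW, 2 Ww, 1 ww
wire-haired: 3, smooth: 1
wire-haired: 3 out of 4 → fraction 3/4
Expected count = 3/4 × 556 = 417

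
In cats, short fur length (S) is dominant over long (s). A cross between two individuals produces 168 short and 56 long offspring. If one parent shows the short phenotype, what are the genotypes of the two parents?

Observed offspring: 168 short, 56 long
The observed ratio simplifies to 3:1. Long (ss) offspring appear, so each parent must contribute one s allele. The parent stated to show short carries S, so it is Ss. The other parent is then either Ss or ss: Ss × ss would give a 1:1 split, whereas Ss × Ss gives 3:1 — matching the data. So both parents are heterozygous (Ss × Ss).
Parent genotypes: Ss × Ss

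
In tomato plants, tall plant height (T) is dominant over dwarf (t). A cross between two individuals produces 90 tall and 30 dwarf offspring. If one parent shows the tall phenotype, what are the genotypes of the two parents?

Observed offspring: 90 tall, 30 dwarf
The observed ratio simplifies to 3:1. Dwarf (tt) offspring appear, so each parent must contribute one t allele. The parent stated to show tall carries T, so it is Tt. The other parent is then either Tt or tt: Tt × tt would give a 1:1 split, whereas Tt × Tt gives 3:1 — matching the data. So both parents are heterozygous (Tt × Tt).
Parent genotypes: Tt × Tt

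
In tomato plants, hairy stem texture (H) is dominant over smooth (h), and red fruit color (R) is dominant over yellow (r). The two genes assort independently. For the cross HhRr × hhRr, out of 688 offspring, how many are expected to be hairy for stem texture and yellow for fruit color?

Dihybrid cross HhRr × hhRr — consider each gene separately:
stem texture: Hh × hh → 2 Hh, 2 hh → 2 H_ : 2 hh (out of 4)
fruit color: Rr × Rr → 1 RR, 2 Rr, 1 rr → 3 R_ : 1 rr (out of 4)
Looking for: hairy (H_) and yellow (rr)
P(hairy) = 2/4, P(yellow) = 1/4
P(both) = 2/4 × 1/4 = 2/16 = 1/8
Expected count = 1/8 × 688 = 86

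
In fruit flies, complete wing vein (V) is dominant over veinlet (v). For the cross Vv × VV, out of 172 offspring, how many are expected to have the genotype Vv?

Punnett square for Vv × VV:
Offspring genotypes: 2 VV, 2 Vv
Total offspring: 4
Count with target: 2
Probability: 2/4 = 1/2
Expected count = 1/2 × 172 = 86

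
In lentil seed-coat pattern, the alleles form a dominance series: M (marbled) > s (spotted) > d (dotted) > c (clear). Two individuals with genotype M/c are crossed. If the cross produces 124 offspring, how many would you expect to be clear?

Cross: M/c × M/c
Allele dominance: M > s > d > c
Offspring genotypes: 1 M/M, 2 M/c, 1 c/c
Phenotype counts: 3 marbled, 1 clear
clear: 1 out of 4 → fraction 1/4
Expected count = 1/4 × 124 = 31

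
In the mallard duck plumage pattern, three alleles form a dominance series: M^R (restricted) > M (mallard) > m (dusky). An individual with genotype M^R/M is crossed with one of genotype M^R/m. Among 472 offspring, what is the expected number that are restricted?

Cross: M^R/M × M^R/m
Allele dominance: M^R > M > m
Offspring genotypes: 1 M^R/M^R, 1 M^R/m, 1 M^R/M, 1 M/m
Phenotype counts: 3 restricted, 1 mallard
restricted: 3 out of 4 → fraction 3/4
Expected count = 3/4 × 472 = 354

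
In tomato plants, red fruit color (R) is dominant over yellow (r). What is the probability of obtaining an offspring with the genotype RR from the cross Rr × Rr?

Punnett square for Rr × Rr:
Offspring genotypes: 1 RR, 2 Rr, 1 rr
Total offspring: 4
Count with target: 1
Probability: 1/4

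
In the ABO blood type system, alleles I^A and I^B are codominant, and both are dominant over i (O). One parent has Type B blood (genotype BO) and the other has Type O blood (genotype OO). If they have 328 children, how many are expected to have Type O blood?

Cross: BO × OO
Possible offspring genotypes: 2 BO, 2 OO
Blood type counts: 2 Type B, 2 Type O
Probability of Type O: 2/4 = 1/2
Expected count = 1/2 × 328 = 164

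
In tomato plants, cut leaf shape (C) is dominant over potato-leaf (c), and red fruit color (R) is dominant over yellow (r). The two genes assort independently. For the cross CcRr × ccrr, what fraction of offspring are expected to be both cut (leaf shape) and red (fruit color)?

Dihybrid cross CcRr × ccrr — consider each gene separately:
leaf shape: Cc × cc → 2 Cc, 2 cc → 2 C_ : 2 cc (out of 4)
fruit color: Rr × rr → 2 Rr, 2 rr → 2 R_ : 2 rr (out of 4)
Looking for: cut (C_) and red (R_)
P(cut) = 2/4, P(red) = 2/4
P(both) = 2/4 × 2/4 = 4/16 = 1/4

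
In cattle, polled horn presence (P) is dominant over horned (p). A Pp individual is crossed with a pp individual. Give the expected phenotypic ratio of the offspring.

Punnett square for Pp × pp:
Offspring genotypes: 2 Pp, 2 pp
polled: 2, horned: 2
Ratio: 1:1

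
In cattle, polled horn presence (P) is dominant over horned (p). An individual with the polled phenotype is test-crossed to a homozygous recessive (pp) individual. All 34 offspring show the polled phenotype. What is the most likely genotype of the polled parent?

Test cross: ? × pp
All offspring are polled.
If the unknown parent were heterozygous (Pp), about half of 34 offspring would be horned; none are. The unknown parent is most likely homozygous dominant (PP).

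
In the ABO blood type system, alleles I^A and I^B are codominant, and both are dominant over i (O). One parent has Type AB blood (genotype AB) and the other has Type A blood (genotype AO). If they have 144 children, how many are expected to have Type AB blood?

Cross: AB × AO
Possible offspring genotypes: 1 AA, 1 AO, 1 AB, 1 BO
Blood type counts: 2 Type A, 1 Type AB, 1 Type B
Probability of Type AB: 1/4
Expected count = 1/4 × 144 = 36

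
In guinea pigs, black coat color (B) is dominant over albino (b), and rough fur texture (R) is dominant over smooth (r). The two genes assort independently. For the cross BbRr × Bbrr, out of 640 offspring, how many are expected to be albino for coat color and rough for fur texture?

Dihybrid cross BbRr × Bbrr — consider each gene separately:
coat color: Bb × Bb → 1 BB, 2 Bb, 1 bb → 3 B_ : 1 bb (out of 4)
fur texture: Rr × rr → 2 Rr, 2 rr → 2 R_ : 2 rr (out of 4)
Looking for: albino (bb) and rough (R_)
P(albino) = 1/4, P(rough) = 2/4
P(both) = 1/4 × 2/4 = 2/16 = 1/8
Expected count = 1/8 × 640 = 80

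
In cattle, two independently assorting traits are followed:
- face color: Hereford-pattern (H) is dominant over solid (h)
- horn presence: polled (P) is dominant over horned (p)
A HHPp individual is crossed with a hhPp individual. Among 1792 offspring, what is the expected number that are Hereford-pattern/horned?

Dihybrid cross HHPp × hhPp — consider each gene separately:
face color: HH × hh → 4 Hh → 4 H_ (out of 4)
horn presence: Pp × Pp → 1 PP, 2 Pp, 1 pp → 3 P_ : 1 pp (out of 4)
Combine (counts out of 4 × 4 = 16): Hereford-pattern/polled (H_P_) = 4×3 = 12; Hereford-pattern/horned (H_pp) = 4×1 = 4
Phenotype counts (out of 16): 12 Hereford-pattern/polled, 4 Hereford-pattern/horned
Hereford-pattern/horned: 4 out of 16 → fraction 1/4
Expected count = 1/4 × 1792 = 448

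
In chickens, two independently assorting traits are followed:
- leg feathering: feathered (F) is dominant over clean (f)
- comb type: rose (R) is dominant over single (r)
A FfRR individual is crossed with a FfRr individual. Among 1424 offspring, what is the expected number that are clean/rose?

Dihybrid cross FfRR × FfRr — consider each gene separately:
leg feathering: Ff × Ff → 1 FF, 2 Ff, 1 ff → 3 F_ : 1 ff (out of 4)
comb type: RR × Rr → 2 RR, 2 Rr → 4 R_ (out of 4)
Combine (counts out of 4 × 4 = 16): feathered/rose (F_R_) = 3×4 = 12; clean/rose (ffR_) = 1×4 = 4
Phenotype counts (out of 16): 12 feathered/rose, 4 clean/rose
clean/rose: 4 out of 16 → fraction 1/4
Expected count = 1/4 × 1424 = 356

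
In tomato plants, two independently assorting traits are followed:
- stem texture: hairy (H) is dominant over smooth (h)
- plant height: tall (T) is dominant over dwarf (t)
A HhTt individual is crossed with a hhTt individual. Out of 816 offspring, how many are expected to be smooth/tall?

Dihybrid cross HhTt × hhTt — consider each gene separately:
stem texture: Hh × hh → 2 Hh, 2 hh → 2 H_ : 2 hh (out of 4)
plant height: Tt × Tt → 1 TT, 2 Tt, 1 tt → 3 T_ : 1 tt (out of 4)
Combine (counts out of 4 × 4 = 16): hairy/tall (H_T_) = 2×3 = 6; hairy/dwarf (H_tt) = 2×1 = 2; smooth/tall (hhT_) = 2×3 = 6; smooth/dwarf (hhtt) = 2×1 = 2
Phenotype counts (out of 16): 6 hairy/tall, 2 hairy/dwarf, 6 smooth/tall, 2 smooth/dwarf
smooth/tall: 6 out of 16 → fraction 3/8
Expected count = 3/8 × 816 = 306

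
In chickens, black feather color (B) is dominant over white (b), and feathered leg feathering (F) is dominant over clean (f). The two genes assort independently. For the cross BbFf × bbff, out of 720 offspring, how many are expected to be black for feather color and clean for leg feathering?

Dihybrid cross BbFf × bbff — consider each gene separately:
feather color: Bb × bb → 2 Bb, 2 bb → 2 B_ : 2 bb (out of 4)
leg feathering: Ff × ff → 2 Ff, 2 ff → 2 F_ : 2 ff (out of 4)
Looking for: black (B_) and clean (ff)
P(black) = 2/4, P(clean) = 2/4
P(both) = 2/4 × 2/4 = 4/16 = 1/4
Expected count = 1/4 × 720 = 180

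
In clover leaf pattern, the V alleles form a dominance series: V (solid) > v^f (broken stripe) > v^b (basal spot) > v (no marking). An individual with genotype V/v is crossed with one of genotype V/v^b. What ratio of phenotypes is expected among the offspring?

Cross: V/v × V/v^b
Allele dominance: V > v^f > v^b > v
Offspring genotypes: 1 V/V, 1 V/v^b, 1 V/v, 1 v^b/v
Phenotype counts: 3 solid, 1 basal spot
Ratio: 3 solid : 1 basal spot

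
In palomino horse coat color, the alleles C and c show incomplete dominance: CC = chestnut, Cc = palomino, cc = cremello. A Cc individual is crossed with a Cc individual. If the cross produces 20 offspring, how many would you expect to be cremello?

Punnett square for Cc × Cc:
Offspring genotypes: 1 CC, 2 Cc, 1 cc
Phenotype counts: 1 chestnut, 2 palomino, 1 cremello
cremello: 1 out of 4 → fraction 1/4
Expected count = 1/4 × 20 = 5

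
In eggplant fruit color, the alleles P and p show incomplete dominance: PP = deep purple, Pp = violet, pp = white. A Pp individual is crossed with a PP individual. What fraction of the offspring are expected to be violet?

Punnett square for Pp × PP:
Offspring genotypes: 2 PP, 2 Pp
Phenotype counts: 2 deep purple, 2 violet
violet: 2 out of 4
Probability: 2/4 = 1/2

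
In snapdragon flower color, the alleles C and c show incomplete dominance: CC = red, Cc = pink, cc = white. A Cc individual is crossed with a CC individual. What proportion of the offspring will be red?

Punnett square for Cc × CC:
Offspring genotypes: 2 CC, 2 Cc
Phenotype counts: 2 red, 2 pink
red: 2 out of 4
Probability: 2/4 = 1/2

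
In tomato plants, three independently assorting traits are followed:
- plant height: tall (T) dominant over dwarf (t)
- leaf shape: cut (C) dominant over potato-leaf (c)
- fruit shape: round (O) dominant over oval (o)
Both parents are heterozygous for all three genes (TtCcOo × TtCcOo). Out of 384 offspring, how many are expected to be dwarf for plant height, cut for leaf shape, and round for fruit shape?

Trihybrid cross: TtCcOo × TtCcOo
Each trait segregates independently with a 3:1 phenotypic ratio, so each gene contributes 3/4 (dominant) or 1/4 (recessive).
Target: dwarf (plant height), cut (leaf shape), round (fruit shape)
Probability = product of independent per-trait probabilities
= 1/4 × 3/4 × 3/4 = 9/64
Expected count = 9/64 × 384 = 54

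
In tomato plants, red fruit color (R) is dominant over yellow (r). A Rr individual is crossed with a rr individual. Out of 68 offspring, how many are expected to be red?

Punnett square for Rr × rr:
Offspring genotypes: 2 Rr, 2 rr
red: 2, yellow: 2
red: 2 out of 4 → fraction 1/2
Expected count = 1/2 × 68 = 34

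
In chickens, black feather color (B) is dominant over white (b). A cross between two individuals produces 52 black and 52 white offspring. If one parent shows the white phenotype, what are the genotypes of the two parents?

Observed offspring: 52 black, 52 white
The observed ratio simplifies to 1:1. One parent shows white, so its genotype must be bb. A 1:1 offspring split requires the other parent to be heterozygous (Bb).
Parent genotypes: bb × Bb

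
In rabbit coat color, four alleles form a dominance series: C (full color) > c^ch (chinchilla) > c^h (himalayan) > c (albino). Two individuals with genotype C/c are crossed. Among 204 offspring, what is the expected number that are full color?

Cross: C/c × C/c
Allele dominance: C > c^ch > c^h > c
Offspring genotypes: 1 C/C, 2 C/c, 1 c/c
Phenotype counts: 3 full color, 1 albino
full color: 3 out of 4 → fraction 3/4
Expected count = 3/4 × 204 = 153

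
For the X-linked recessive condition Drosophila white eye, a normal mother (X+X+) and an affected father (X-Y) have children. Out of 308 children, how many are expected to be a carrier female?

Cross: X+X+ × X-Y
Offspring: 2 X+X-, 2 X+Y
Probability of a carrier female: 2/4 = 1/2
Expected count = 1/2 × 308 = 154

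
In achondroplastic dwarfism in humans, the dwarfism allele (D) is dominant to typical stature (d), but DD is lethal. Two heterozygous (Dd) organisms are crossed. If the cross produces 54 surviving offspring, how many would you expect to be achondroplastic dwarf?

Cross: Dd × Dd
Punnett square offspring (before lethality): 1 DD, 2 Dd, 1 dd
The DD genotype is lethal (embryos die); surviving offspring: 2 Dd, 1 dd
achondroplastic dwarf: 2 out of 3 → fraction 2/3
Expected count = 2/3 × 54 = 36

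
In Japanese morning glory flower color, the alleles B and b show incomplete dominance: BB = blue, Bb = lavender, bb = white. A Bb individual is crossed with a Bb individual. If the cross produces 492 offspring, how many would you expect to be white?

Punnett square for Bb × Bb:
Offspring genotypes: 1 BB, 2 Bb, 1 bb
Phenotype counts: 1 blue, 2 lavender, 1 white
white: 1 out of 4 → fraction 1/4
Expected count = 1/4 × 492 = 123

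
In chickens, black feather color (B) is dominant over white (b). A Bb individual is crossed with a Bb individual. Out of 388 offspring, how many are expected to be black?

Punnett square for Bb × Bb:
Offspring genotypes: 1 BB, 2 Bb, 1 bb
black: 3, white: 1
black: 3 out of 4 → fraction 3/4
Expected count = 3/4 × 388 = 291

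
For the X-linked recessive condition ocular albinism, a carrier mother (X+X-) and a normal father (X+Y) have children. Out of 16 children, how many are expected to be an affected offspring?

Cross: X+X- × X+Y
Offspring: 1 X+X+, 1 X+Y, 1 X+X-, 1 X-Y
Probability of an affected offspring: 1/4
Expected count = 1/4 × 16 = 4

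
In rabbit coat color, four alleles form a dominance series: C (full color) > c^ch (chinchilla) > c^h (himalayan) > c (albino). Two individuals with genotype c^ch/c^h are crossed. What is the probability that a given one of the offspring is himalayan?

Cross: c^ch/c^h × c^ch/c^h
Allele dominance: C > c^ch > c^h > c
Offspring genotypes: 1 c^ch/c^ch, 2 c^ch/c^h, 1 c^h/c^h
Phenotype counts: 3 chinchilla, 1 himalayan
himalayan: 1 out of 4
Probability: 1/4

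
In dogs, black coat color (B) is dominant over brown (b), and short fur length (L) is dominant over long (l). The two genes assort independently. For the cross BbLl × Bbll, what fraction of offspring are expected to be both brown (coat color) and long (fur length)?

Dihybrid cross BbLl × Bbll — consider each gene separately:
coat color: Bb × Bb → 1 BB, 2 Bb, 1 bb → 3 B_ : 1 bb (out of 4)
fur length: Ll × ll → 2 Ll, 2 ll → 2 L_ : 2 ll (out of 4)
Looking for: brown (bb) and long (ll)
P(brown) = 1/4, P(long) = 2/4
P(both) = 1/4 × 2/4 = 2/16 = 1/8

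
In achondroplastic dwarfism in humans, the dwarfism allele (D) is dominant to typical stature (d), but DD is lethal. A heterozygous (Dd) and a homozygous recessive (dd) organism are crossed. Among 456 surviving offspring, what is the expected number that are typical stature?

Cross: Dd × dd
Punnett square offspring (before lethality): 2 Dd, 2 dd
No DD offspring are produced in this cross.
typical stature: 2 out of 4 → fraction 1/2
Expected count = 1/2 × 456 = 228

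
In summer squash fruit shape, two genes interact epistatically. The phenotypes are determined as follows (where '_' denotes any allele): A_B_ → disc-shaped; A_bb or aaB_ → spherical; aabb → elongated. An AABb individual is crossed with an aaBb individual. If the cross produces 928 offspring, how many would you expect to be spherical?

Cross: AABb × aaBb — consider each gene separately:
A gene: AA × aa → 4 Aa → 4 A_ (out of 4)
B gene: Bb × Bb → 1 BB, 2 Bb, 1 bb → 3 B_ : 1 bb (out of 4)
Genotype classes (out of 4 × 4 = 16): A_B_ = 4×3 = 12; A_bb = 4×1 = 4
Apply the phenotype rules: A_B_ (12) → disc-shaped; A_bb (4) → spherical
Phenotype counts (out of 16): 12 disc-shaped, 4 spherical
spherical: 4 out of 16 → fraction 1/4
Expected count = 1/4 × 928 = 232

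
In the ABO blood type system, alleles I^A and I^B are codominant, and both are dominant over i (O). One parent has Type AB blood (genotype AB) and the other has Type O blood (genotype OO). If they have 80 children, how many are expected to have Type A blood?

Cross: AB × OO
Possible offspring genotypes: 2 AO, 2 BO
Blood type counts: 2 Type A, 2 Type B
Probability of Type A: 2/4 = 1/2
Expected count = 1/2 × 80 = 40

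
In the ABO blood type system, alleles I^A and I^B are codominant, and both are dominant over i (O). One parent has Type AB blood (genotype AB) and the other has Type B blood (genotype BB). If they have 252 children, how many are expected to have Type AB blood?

Cross: AB × BB
Possible offspring genotypes: 2 AB, 2 BB
Blood type counts: 2 Type AB, 2 Type B
Probability of Type AB: 2/4 = 1/2
Expected count = 1/2 × 252 = 126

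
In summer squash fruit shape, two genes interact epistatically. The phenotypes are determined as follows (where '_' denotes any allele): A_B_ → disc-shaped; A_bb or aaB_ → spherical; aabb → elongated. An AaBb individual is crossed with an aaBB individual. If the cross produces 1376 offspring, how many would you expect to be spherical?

Cross: AaBb × aaBB — consider each gene separately:
A gene: Aa × aa → 2 Aa, 2 aa → 2 A_ : 2 aa (out of 4)
B gene: Bb × BB → 2 BB, 2 Bb → 4 B_ (out of 4)
Genotype classes (out of 4 × 4 = 16): A_B_ = 2×4 = 8; aaB_ = 2×4 = 8
Apply the phenotype rules: A_B_ (8) → disc-shaped; aaB_ (8) → spherical
Phenotype counts (out of 16): 8 disc-shaped, 8 spherical
spherical: 8 out of 16 → fraction 1/2
Expected count = 1/2 × 1376 = 688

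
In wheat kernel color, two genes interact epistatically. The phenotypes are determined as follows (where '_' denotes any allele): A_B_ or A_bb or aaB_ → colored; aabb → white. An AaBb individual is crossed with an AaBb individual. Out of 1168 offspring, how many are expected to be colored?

Cross: AaBb × AaBb — consider each gene separately:
A gene: Aa × Aa → 1 AA, 2 Aa, 1 aa → 3 A_ : 1 aa (out of 4)
B gene: Bb × Bb → 1 BB, 2 Bb, 1 bb → 3 B_ : 1 bb (out of 4)
Genotype classes (out of 4 × 4 = 16): A_B_ = 3×3 = 9; A_bb = 3×1 = 3; aaB_ = 1×3 = 3; aabb = 1×1 = 1
Apply the phenotype rules: A_B_ (9) + A_bb (3) + aaB_ (3) → colored; aabb (1) → white
Phenotype counts (out of 16): 15 colored, 1 white
colored: 15 out of 16 → fraction 15/16
Expected count = 15/16 × 1168 = 1095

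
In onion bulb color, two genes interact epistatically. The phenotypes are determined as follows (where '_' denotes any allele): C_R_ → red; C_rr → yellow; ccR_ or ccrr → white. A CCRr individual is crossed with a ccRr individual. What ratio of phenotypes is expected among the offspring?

Cross: CCRr × ccRr — consider each gene separately:
C gene: CC × cc → 4 Cc → 4 C_ (out of 4)
R gene: Rr × Rr → 1 RR, 2 Rr, 1 rr → 3 R_ : 1 rr (out of 4)
Genotype classes (out of 4 × 4 = 16): C_R_ = 4×3 = 12; C_rr = 4×1 = 4
Apply the phenotype rules: C_R_ (12) → red; C_rr (4) → yellow
Phenotype counts (out of 16): 12 red, 4 yellow
Ratio: 3 red : 1 yellow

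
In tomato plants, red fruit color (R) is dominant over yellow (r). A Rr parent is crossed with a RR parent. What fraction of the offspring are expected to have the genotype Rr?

Punnett square for Rr × RR:
Offspring genotypes: 2 RR, 2 Rr
Total offspring: 4
Count with target: 2
Probability: 2/4 = 1/2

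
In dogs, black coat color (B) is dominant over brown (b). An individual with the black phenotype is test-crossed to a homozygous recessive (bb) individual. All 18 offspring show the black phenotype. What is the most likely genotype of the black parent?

Test cross: ? × bb
All offspring are black.
If the unknown parent were heterozygous (Bb), about half of 18 offspring would be brown; none are. The unknown parent is most likely homozygous dominant (BB).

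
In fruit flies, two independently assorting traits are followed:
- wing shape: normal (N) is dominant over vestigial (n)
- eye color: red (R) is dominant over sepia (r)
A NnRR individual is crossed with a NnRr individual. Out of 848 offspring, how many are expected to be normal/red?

Dihybrid cross NnRR × NnRr — consider each gene separately:
wing shape: Nn × Nn → 1 NN, 2 Nn, 1 nn → 3 N_ : 1 nn (out of 4)
eye color: RR × Rr → 2 RR, 2 Rr → 4 R_ (out of 4)
Combine (counts out of 4 × 4 = 16): normal/red (N_R_) = 3×4 = 12; vestigial/red (nnR_) = 1×4 = 4
Phenotype counts (out of 16): 12 normal/red, 4 vestigial/red
normal/red: 12 out of 16 → fraction 3/4
Expected count = 3/4 × 848 = 636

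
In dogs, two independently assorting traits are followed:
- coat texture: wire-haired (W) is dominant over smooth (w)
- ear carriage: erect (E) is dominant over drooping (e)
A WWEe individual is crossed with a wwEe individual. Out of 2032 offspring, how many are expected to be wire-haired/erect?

Dihybrid cross WWEe × wwEe — consider each gene separately:
coat texture: WW × ww → 4 Ww → 4 W_ (out of 4)
ear carriage: Ee × Ee → 1 EE, 2 Ee, 1 ee → 3 E_ : 1 ee (out of 4)
Combine (counts out of 4 × 4 = 16): wire-haired/erect (W_E_) = 4×3 = 12; wire-haired/drooping (W_ee) = 4×1 = 4
Phenotype counts (out of 16): 12 wire-haired/erect, 4 wire-haired/drooping
wire-haired/erect: 12 out of 16 → fraction 3/4
Expected count = 3/4 × 2032 = 1524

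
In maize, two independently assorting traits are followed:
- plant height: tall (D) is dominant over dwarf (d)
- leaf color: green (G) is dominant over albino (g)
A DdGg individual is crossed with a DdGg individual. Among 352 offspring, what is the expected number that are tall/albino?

Dihybrid cross DdGg × DdGg — consider each gene separately:
plant height: Dd × Dd → 1 DD, 2 Dd, 1 dd → 3 D_ : 1 dd (out of 4)
leaf color: Gg × Gg → 1 GG, 2 Gg, 1 gg → 3 G_ : 1 gg (out of 4)
Combine (counts out of 4 × 4 = 16): tall/green (D_G_) = 3×3 = 9; tall/albino (D_gg) = 3×1 = 3; dwarf/green (ddG_) = 1×3 = 3; dwarf/albino (ddgg) = 1×1 = 1
Phenotype counts (out of 16): 9 tall/green, 3 tall/albino, 3 dwarf/green, 1 dwarf/albino
tall/albino: 3 out of 16 → fraction 3/16
Expected count = 3/16 × 352 = 66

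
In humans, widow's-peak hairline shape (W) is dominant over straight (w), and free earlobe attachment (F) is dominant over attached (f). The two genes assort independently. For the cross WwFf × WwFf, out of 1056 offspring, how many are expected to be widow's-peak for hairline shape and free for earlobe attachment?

Dihybrid cross WwFf × WwFf — consider each gene separately:
hairline shape: Ww × Ww → 1 WW, 2 Ww, 1 ww → 3 W_ : 1 ww (out of 4)
earlobe attachment: Ff × Ff → 1 FF, 2 Ff, 1 ff → 3 F_ : 1 ff (out of 4)
Looking for: widow's-peak (W_) and free (F_)
P(widow's-peak) = 3/4, P(free) = 3/4
P(both) = 3/4 × 3/4 = 9/16
Expected count = 9/16 × 1056 = 594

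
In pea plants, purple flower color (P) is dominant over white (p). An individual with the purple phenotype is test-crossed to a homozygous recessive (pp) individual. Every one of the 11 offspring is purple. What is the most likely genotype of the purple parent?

Test cross: ? × pp
All offspring are purple.
If the unknown parent were heterozygous (Pp), about half of 11 offspring would be white; none are. The unknown parent is most likely homozygous dominant (PP).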